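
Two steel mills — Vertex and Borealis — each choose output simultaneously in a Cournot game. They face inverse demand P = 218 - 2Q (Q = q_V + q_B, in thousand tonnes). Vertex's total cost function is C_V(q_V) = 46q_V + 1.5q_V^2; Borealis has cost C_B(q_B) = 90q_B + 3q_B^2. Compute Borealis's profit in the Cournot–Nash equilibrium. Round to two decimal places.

349.75

Vertex's profit: π_V = (218 - 2Q)q_V - (46q_V + (3/2)q_V²). Setting ∂π_V/∂q_V = 0: 172 - 7q_V - 2(q_B) = 0.
Borealis's first-order condition: 128 - 10q_B - 2(q_V) = 0.
Rearranging gives the reaction functions q_V = (172 - 2q_B)/7 and q_B = (128 - 2q_V)/10.
Substituting one into the other gives q_V = 244/11 and q_B = 92/11.
Price P = 218 - 2·(336/11) = 1726/11.
Borealis's profit: (1726/11)·(92/11) - 90·(92/11) - 3(92/11)² = 349.7521.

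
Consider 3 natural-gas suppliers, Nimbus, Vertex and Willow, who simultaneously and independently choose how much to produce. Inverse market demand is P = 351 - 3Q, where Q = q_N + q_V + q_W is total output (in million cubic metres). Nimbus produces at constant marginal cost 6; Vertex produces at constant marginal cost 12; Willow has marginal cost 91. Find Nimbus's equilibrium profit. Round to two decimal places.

Nimbus's profit: π_N = (351 - 3Q)q_N - (6q_N). Setting ∂π_N/∂q_N = 0: 345 - 6q_N - 3(q_V + q_W) = 0.
Vertex's first-order condition: 339 - 6q_V - 3(q_N + q_W) = 0.
Willow's profit: π_W = (351 - 3Q)q_W - (91q_W). Setting ∂π_W/∂q_W = 0: 260 - 6q_W - 3(q_N + q_V) = 0.
Adding the 3 conditions: 944 − 6Q − 6Q = 0, i.e. Q = 236/3.
Back-substituting: q_N = (345 − 236)/3 = 109/3, q_V = (339 − 236)/3 = 103/3, q_W = (260 − 236)/3 = 8.
Price P = 351 - 3·(236/3) = 115.
Nimbus's profit: (115 - 6)·(109/3) = 3960.3333.

3960.33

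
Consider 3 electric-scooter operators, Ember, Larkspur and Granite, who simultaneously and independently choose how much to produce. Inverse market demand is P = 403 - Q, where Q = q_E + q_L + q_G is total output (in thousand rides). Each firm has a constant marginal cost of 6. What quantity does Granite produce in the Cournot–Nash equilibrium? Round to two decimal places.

Each firm earns π_i = (403 - Q)q_i - 6q_i.
Setting ∂π_i/∂q_i = 0 with rivals' quantities fixed: 397 - 2q_i - Σ_{j≠i} q_j = 0.
By symmetry each firm produces the same amount; substituting Σ_{j≠i} q_j = 2q_i yields q_i = 397/4.

99.25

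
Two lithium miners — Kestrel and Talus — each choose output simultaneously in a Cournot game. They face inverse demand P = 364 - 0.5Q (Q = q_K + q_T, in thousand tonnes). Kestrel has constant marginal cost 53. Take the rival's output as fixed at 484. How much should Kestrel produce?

69

With the rival's output fixed at 484, Kestrel's profit is π_K = (364 - (1/2)·484 - (1/2)q_K)q_K - (53q_K) = (122 - (1/2)q_K)q_K - (53q_K).
∂π_K/∂q_K = 69 - q_K = 0, so q_K = 69.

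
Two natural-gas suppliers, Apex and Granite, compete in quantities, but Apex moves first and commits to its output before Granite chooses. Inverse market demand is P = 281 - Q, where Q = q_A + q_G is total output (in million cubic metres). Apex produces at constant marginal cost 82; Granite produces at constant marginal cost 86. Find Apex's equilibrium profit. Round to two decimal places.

5151.13

The follower Granite best-responds to any q_A: π_G = (281 - Q)q_G - 86q_G.
∂π_G/∂q_G = 195 - q_A - 2q_G = 0 gives the reaction function q_G = (195 - q_A)/2.
The leader anticipates this reaction. Substituting into P = 281 - Q gives P = 367/2 - (1/2)q_A, so π_A = (367/2 - (1/2)q_A)q_A - 82q_A.
Leader FOC: 203/2 - q_A = 0, so q_A = 203/2.
Then q_G = (195 - 203/2)/2 = 187/4.
Price P = 281 - 593/4 = 531/4.
Apex's profit: (531/4 - 82)·(203/2) = 5151.1250.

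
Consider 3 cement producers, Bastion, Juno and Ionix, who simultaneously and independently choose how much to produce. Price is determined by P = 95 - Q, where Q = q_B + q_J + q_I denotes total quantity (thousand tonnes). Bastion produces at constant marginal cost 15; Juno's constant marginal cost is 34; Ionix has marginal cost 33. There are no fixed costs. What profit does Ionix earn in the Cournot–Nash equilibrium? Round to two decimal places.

Bastion's profit: π_B = (95 - Q)q_B - (15q_B). Setting ∂π_B/∂q_B = 0: 80 - 2q_B - (q_J + q_I) = 0.
Juno's profit: π_J = (95 - Q)q_J - (34q_J). Setting ∂π_J/∂q_J = 0: 61 - 2q_J - (q_B + q_I) = 0.
Ionix's first-order condition: 62 - 2q_I - (q_B + q_J) = 0.
Adding the 3 first-order conditions: 203 − 4Q = 0, so Q = 203/4.
Back-substituting: q_B = (80 − 203/4) = 117/4, q_J = (61 − 203/4) = 41/4, q_I = (62 − 203/4) = 45/4.
Price P = 95 - 203/4 = 177/4.
Ionix's profit: (177/4 - 33)·(45/4) = 126.5625.

126.56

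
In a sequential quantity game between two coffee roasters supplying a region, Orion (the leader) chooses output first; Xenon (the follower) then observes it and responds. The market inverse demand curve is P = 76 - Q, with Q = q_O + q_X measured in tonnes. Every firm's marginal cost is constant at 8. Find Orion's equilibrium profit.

578

Solve by backward induction. Given q_O, the follower Xenon maximises π_X = (76 - q_O - q_X)q_X - 8q_X.
∂π_X/∂q_X = 68 - q_O - 2q_X = 0 gives the reaction function q_X = (68 - q_O)/2.
The leader anticipates this reaction. Substituting into P = 76 - Q gives P = 42 - (1/2)q_O, so π_O = (42 - (1/2)q_O)q_O - 8q_O.
Leader FOC: 34 - q_O = 0, so q_O = 34.
Then q_X = (68 - 34)/2 = 17.
Price P = 76 - 51 = 25.
Orion's profit: (25 - 8)·34 = 578.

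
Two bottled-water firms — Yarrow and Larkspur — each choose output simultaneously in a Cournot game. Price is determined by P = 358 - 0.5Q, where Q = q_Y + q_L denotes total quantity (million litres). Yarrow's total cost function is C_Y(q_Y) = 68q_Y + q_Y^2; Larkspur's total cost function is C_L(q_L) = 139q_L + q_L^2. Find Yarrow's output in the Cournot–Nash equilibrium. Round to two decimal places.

86.91

Yarrow's profit: π_Y = (358 - 0.5Q)q_Y - (68q_Y + q_Y²). Setting ∂π_Y/∂q_Y = 0: 290 - 3q_Y - (1/2)(q_L) = 0.
Larkspur's first-order condition: 219 - 3q_L - (1/2)(q_Y) = 0.
So q_Y = (290 - (1/2)q_L)/3 and q_L = (219 - (1/2)q_Y)/3.
Solving the pair: q_Y = 86.9143, q_L = 58.5143.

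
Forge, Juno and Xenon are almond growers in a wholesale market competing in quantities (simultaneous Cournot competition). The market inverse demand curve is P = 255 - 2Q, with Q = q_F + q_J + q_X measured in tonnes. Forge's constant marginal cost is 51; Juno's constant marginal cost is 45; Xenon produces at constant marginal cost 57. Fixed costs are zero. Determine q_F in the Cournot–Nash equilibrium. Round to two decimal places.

25.50

Forge's profit: π_F = (255 - 2Q)q_F - (51q_F). Setting ∂π_F/∂q_F = 0: 204 - 4q_F - 2(q_J + q_X) = 0.
Juno's first-order condition: 210 - 4q_J - 2(q_F + q_X) = 0.
Xenon's profit: π_X = (255 - 2Q)q_X - (57q_X). Setting ∂π_X/∂q_X = 0: 198 - 4q_X - 2(q_F + q_J) = 0.
Adding the 3 conditions: 612 − 4Q − 4Q = 0, i.e. Q = 153/2.
Back-substituting: q_F = (204 − 153)/2 = 51/2, q_J = (210 − 153)/2 = 57/2, q_X = (198 − 153)/2 = 45/2.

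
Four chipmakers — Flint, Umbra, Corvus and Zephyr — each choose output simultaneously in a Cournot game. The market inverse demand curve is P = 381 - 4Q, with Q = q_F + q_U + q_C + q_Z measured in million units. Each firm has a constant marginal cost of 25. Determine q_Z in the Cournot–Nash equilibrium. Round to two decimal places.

17.80

Each firm earns π_i = (381 - 4Q)q_i - 25q_i.
First-order condition (treating rivals' output as given): 356 - 8q_i - 4·Σ_{j≠i} q_j = 0.
With identical firms every q_j equals q_i, so Σ_{j≠i} q_j = 3q_i and 356 = 20q_i, giving q_i = 89/5.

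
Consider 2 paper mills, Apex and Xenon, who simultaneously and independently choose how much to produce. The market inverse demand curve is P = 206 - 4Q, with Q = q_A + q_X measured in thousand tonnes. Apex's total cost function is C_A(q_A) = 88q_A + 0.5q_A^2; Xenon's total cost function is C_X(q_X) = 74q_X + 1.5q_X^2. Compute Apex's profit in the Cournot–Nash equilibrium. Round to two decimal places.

Apex's profit: π_A = (206 - 4Q)q_A - (88q_A + (1/2)q_A²). Setting ∂π_A/∂q_A = 0: 118 - 9q_A - 4(q_X) = 0.
Xenon's profit: π_X = (206 - 4Q)q_X - (74q_X + (3/2)q_X²). Setting ∂π_X/∂q_X = 0: 132 - 11q_X - 4(q_A) = 0.
Rearranging gives the reaction functions q_A = (118 - 4q_X)/9 and q_X = (132 - 4q_A)/11.
Substituting one into the other gives q_A = 770/83 and q_X = 716/83.
Price P = 206 - 4·(1486/83) = 134.3855.
Apex's profit: 134.3855·(770/83) - 88·(770/83) - (1/2)(770/83)² = 387.2913.

387.29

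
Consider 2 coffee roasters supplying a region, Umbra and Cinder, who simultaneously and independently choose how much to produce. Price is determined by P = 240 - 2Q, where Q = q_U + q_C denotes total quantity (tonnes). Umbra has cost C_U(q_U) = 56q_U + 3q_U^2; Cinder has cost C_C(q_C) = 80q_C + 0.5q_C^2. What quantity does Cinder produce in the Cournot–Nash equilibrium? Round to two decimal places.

26.78

Umbra's profit: π_U = (240 - 2Q)q_U - (56q_U + 3q_U²). Setting ∂π_U/∂q_U = 0: 184 - 10q_U - 2(q_C) = 0.
Cinder's profit: π_C = (240 - 2Q)q_C - (80q_C + (1/2)q_C²). Setting ∂π_C/∂q_C = 0: 160 - 5q_C - 2(q_U) = 0.
So q_U = (184 - 2q_C)/10 and q_C = (160 - 2q_U)/5.
Solving the pair: q_U = 300/23, q_C = 616/23.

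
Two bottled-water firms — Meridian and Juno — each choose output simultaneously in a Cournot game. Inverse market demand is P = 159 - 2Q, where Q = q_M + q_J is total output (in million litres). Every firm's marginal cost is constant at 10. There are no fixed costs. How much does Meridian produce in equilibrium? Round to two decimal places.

Each firm earns π_i = (159 - 2Q)q_i - 10q_i.
First-order condition (treating rivals' output as given): 149 - 4q_i - 2q_j = 0.
By symmetry each firm produces the same amount; substituting q_j = q_i yields q_i = 149/6.

24.83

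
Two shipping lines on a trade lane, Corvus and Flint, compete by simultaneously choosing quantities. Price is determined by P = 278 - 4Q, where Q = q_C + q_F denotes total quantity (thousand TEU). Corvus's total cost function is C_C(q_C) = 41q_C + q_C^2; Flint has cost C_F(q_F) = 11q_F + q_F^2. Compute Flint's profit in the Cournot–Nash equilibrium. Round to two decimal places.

Corvus's profit: π_C = (278 - 4Q)q_C - (41q_C + q_C²). Setting ∂π_C/∂q_C = 0: 237 - 10q_C - 4(q_F) = 0.
Flint's first-order condition: 267 - 10q_F - 4(q_C) = 0.
So q_C = (237 - 4q_F)/10 and q_F = (267 - 4q_C)/10.
Substituting one into the other gives q_C = 31/2 and q_F = 41/2.
Price P = 278 - 4·36 = 134.
Flint's profit: 134·(41/2) - 11·(41/2) - (41/2)² = 2101.2500.

2101.25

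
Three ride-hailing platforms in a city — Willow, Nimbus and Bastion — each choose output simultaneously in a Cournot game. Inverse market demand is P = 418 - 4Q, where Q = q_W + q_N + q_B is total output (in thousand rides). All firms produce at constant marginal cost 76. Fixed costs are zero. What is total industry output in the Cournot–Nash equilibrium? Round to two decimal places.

A representative firm's profit is π_i = q_i(418 - 4Q) - 76q_i.
Setting ∂π_i/∂q_i = 0 with rivals' quantities fixed: 342 - 8q_i - 4·Σ_{j≠i} q_j = 0.
By symmetry each firm produces the same amount; substituting Σ_{j≠i} q_j = 2q_i yields q_i = 342/16 = 171/8.
Total output Q = 171/8 + 171/8 + 171/8 = 513/8.

64.13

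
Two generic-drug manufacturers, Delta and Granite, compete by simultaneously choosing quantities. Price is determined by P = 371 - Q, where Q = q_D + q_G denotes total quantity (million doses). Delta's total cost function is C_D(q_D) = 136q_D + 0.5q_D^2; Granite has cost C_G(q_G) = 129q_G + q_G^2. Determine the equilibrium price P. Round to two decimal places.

Delta's profit: π_D = (371 - Q)q_D - (136q_D + (1/2)q_D²). Setting ∂π_D/∂q_D = 0: 235 - 3q_D - (q_G) = 0.
Granite's profit: π_G = (371 - Q)q_G - (129q_G + q_G²). Setting ∂π_G/∂q_G = 0: 242 - 4q_G - (q_D) = 0.
So q_D = (235 - q_G)/3 and q_G = (242 - q_D)/4.
Substituting one into the other gives q_D = 698/11 and q_G = 491/11.
Total output Q = 1189/11, so price P = 371 - 1189/11 = 262.9091.

262.91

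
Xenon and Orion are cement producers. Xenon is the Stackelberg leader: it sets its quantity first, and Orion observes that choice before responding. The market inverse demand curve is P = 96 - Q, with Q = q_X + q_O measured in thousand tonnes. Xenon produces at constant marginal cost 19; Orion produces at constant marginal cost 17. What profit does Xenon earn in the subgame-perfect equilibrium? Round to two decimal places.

Solve by backward induction. Given q_X, the follower Orion maximises π_O = (96 - q_X - q_O)q_O - 17q_O.
∂π_O/∂q_O = 79 - q_X - 2q_O = 0 gives the reaction function q_O = (79 - q_X)/2.
The leader anticipates this reaction. Substituting into P = 96 - Q gives P = 113/2 - (1/2)q_X, so π_X = (113/2 - (1/2)q_X)q_X - 19q_X.
The leader's first-order condition 75/2 - q_X = 0 yields q_X = 75/2.
Then q_O = (79 - 75/2)/2 = 83/4.
Price P = 96 - 233/4 = 151/4.
Xenon's profit: (151/4 - 19)·(75/2) = 703.1250.

703.13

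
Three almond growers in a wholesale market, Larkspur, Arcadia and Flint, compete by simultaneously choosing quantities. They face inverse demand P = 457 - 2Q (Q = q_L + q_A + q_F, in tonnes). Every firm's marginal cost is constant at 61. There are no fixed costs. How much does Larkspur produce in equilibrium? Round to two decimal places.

49.50

A representative firm's profit is π_i = q_i(457 - 2Q) - 61q_i.
First-order condition (treating rivals' output as given): 396 - 4q_i - 2·Σ_{j≠i} q_j = 0.
By symmetry each firm produces the same amount; substituting Σ_{j≠i} q_j = 2q_i yields q_i = 396/8 = 99/2.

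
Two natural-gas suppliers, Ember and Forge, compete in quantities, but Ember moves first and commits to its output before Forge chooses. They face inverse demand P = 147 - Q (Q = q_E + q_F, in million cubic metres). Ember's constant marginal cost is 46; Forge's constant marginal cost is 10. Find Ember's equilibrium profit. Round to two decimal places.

528.13

The follower Forge best-responds to any q_E: π_F = (147 - Q)q_F - 10q_F.
Setting the follower's marginal profit to zero, 137 - q_E - 2q_F = 0, i.e. q_F = (137 - q_E)/2.
Ember substitutes q_F(q_E) into its own profit: π_E = q_E(147 - q_E - (137 - q_E)/2) - 46q_E = (157/2 - (1/2)q_E)q_E - 46q_E.
Maximising: ∂π_E/∂q_E = 65/2 - q_E = 0, giving q_E = 65/2.
Then q_F = (137 - 65/2)/2 = 209/4.
Price P = 147 - 339/4 = 249/4.
Ember's profit: (249/4 - 46)·(65/2) = 528.1250.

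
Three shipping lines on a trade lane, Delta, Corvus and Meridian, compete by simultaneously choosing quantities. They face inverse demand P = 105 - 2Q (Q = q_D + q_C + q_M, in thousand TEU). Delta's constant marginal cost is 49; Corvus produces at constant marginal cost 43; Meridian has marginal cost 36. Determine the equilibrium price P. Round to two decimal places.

Delta's profit: π_D = (105 - 2Q)q_D - (49q_D). Setting ∂π_D/∂q_D = 0: 56 - 4q_D - 2(q_C + q_M) = 0.
Corvus's first-order condition: 62 - 4q_C - 2(q_D + q_M) = 0.
Meridian's first-order condition: 69 - 4q_M - 2(q_D + q_C) = 0.
Adding the 3 conditions: 187 − 4Q − 4Q = 0, i.e. Q = 187/8.
Back-substituting: q_D = (56 − 187/4)/2 = 37/8, q_C = (62 − 187/4)/2 = 61/8, q_M = (69 − 187/4)/2 = 89/8.
Total output Q = 187/8, so price P = 105 - 2·(187/8) = 233/4.

58.25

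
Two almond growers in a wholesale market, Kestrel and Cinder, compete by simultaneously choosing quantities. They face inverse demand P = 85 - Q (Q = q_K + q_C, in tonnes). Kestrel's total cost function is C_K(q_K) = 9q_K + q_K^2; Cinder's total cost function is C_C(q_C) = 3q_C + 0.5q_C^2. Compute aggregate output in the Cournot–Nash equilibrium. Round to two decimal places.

36.18

Kestrel's profit: π_K = (85 - Q)q_K - (9q_K + q_K²). Setting ∂π_K/∂q_K = 0: 76 - 4q_K - (q_C) = 0.
Cinder's profit: π_C = (85 - Q)q_C - (3q_C + (1/2)q_C²). Setting ∂π_C/∂q_C = 0: 82 - 3q_C - (q_K) = 0.
So q_K = (76 - q_C)/4 and q_C = (82 - q_K)/3.
Solving the pair: q_K = 146/11, q_C = 252/11.
Total output Q = 146/11 + 252/11 = 398/11.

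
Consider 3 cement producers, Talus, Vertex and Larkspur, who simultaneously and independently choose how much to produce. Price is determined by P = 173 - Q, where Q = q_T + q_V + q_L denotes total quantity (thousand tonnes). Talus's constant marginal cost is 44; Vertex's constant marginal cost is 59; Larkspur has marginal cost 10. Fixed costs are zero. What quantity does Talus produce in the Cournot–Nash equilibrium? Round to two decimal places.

Talus's profit: π_T = (173 - Q)q_T - (44q_T). Setting ∂π_T/∂q_T = 0: 129 - 2q_T - (q_V + q_L) = 0.
Vertex's first-order condition: 114 - 2q_V - (q_T + q_L) = 0.
Larkspur's first-order condition: 163 - 2q_L - (q_T + q_V) = 0.
Adding the 3 first-order conditions: 406 − 4Q = 0, so Q = 203/2.
Back-substituting: q_T = (129 − 203/2) = 55/2, q_V = (114 − 203/2) = 25/2, q_L = (163 − 203/2) = 123/2.

27.50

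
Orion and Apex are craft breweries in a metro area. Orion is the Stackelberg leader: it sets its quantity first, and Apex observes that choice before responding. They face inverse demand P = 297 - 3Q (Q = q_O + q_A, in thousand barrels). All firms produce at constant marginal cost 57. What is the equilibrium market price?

117

Solve by backward induction. Given q_O, the follower Apex maximises π_A = (297 - 3q_O - 3q_A)q_A - 57q_A.
∂π_A/∂q_A = 240 - 3q_O - 6q_A = 0 gives the reaction function q_A = (240 - 3q_O)/6.
Orion substitutes q_A(q_O) into its own profit: π_O = q_O(297 - 3q_O - (240 - 3q_O)/2) - 57q_O = (177 - (3/2)q_O)q_O - 57q_O.
The leader's first-order condition 120 - 3q_O = 0 yields q_O = 40.
Then q_A = (240 - 3·40)/6 = 20.
Total output Q = 60, so price P = 297 - 3·60 = 117.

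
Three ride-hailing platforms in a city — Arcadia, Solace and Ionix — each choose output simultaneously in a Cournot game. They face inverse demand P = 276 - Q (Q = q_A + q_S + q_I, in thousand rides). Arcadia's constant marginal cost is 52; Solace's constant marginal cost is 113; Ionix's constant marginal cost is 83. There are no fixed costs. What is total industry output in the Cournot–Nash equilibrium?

145

Arcadia's profit: π_A = (276 - Q)q_A - (52q_A). Setting ∂π_A/∂q_A = 0: 224 - 2q_A - (q_S + q_I) = 0.
Solace's profit: π_S = (276 - Q)q_S - (113q_S). Setting ∂π_S/∂q_S = 0: 163 - 2q_S - (q_A + q_I) = 0.
Ionix's first-order condition: 193 - 2q_I - (q_A + q_S) = 0.
Adding the 3 first-order conditions: 580 − 4Q = 0, so Q = 145.
Back-substituting: q_A = (224 − 145) = 79, q_S = (163 − 145) = 18, q_I = (193 − 145) = 48.
Total output Q = 79 + 18 + 48 = 145.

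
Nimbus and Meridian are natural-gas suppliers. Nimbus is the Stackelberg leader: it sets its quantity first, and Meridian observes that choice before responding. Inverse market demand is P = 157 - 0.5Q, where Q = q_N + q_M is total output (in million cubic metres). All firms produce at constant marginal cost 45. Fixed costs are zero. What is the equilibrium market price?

73

The follower Meridian best-responds to any q_N: π_M = (157 - 0.5Q)q_M - 45q_M.
Follower FOC: 112 - (1/2)q_N - q_M = 0, so q_M(q_N) = (112 - (1/2)q_N).
Nimbus substitutes q_M(q_N) into its own profit: π_N = q_N(157 - (1/2)q_N - (112 - (1/2)q_N)/2) - 45q_N = (101 - (1/4)q_N)q_N - 45q_N.
Leader FOC: 56 - (1/2)q_N = 0, so q_N = 112.
Then q_M = (112 - (1/2)·112) = 56.
Total output Q = 168, so price P = 157 - (1/2)·168 = 73.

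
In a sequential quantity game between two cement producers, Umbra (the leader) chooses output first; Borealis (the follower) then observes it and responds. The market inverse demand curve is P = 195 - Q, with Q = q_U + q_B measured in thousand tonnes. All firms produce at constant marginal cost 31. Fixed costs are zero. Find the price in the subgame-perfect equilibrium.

72

The follower Borealis best-responds to any q_U: π_B = (195 - Q)q_B - 31q_B.
∂π_B/∂q_B = 164 - q_U - 2q_B = 0 gives the reaction function q_B = (164 - q_U)/2.
Umbra substitutes q_B(q_U) into its own profit: π_U = q_U(195 - q_U - (164 - q_U)/2) - 31q_U = (113 - (1/2)q_U)q_U - 31q_U.
Leader FOC: 82 - q_U = 0, so q_U = 82.
Then q_B = (164 - 82)/2 = 41.
Total output Q = 123, so price P = 195 - 123 = 72.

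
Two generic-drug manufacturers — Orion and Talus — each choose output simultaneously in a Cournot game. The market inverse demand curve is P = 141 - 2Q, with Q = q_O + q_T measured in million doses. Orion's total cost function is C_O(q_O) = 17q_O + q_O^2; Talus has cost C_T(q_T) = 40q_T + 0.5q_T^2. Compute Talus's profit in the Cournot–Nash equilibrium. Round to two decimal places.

473.98

Orion's profit: π_O = (141 - 2Q)q_O - (17q_O + q_O²). Setting ∂π_O/∂q_O = 0: 124 - 6q_O - 2(q_T) = 0.
Talus's first-order condition: 101 - 5q_T - 2(q_O) = 0.
Rearranging gives the reaction functions q_O = (124 - 2q_T)/6 and q_T = (101 - 2q_O)/5.
Substituting one into the other gives q_O = 209/13 and q_T = 179/13.
Price P = 141 - 2·(388/13) = 1057/13.
Talus's profit: (1057/13)·(179/13) - 40·(179/13) - (1/2)(179/13)² = 473.9793.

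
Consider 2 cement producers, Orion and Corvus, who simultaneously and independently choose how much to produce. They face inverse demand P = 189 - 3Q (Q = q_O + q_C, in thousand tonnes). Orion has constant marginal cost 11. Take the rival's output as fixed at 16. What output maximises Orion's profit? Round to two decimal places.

21.67

With the rival's output fixed at 16, Orion's profit is π_O = (189 - 3·16 - 3q_O)q_O - (11q_O) = (141 - 3q_O)q_O - (11q_O).
∂π_O/∂q_O = 130 - 6q_O = 0, so q_O = 65/3.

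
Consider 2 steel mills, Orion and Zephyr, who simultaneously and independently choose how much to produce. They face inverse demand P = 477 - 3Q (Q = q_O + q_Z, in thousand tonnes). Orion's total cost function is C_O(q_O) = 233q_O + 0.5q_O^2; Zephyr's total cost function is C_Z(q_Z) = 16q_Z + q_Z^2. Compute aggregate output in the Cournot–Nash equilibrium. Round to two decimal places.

65.19

Orion's profit: π_O = (477 - 3Q)q_O - (233q_O + (1/2)q_O²). Setting ∂π_O/∂q_O = 0: 244 - 7q_O - 3(q_Z) = 0.
Zephyr's profit: π_Z = (477 - 3Q)q_Z - (16q_Z + q_Z²). Setting ∂π_Z/∂q_Z = 0: 461 - 8q_Z - 3(q_O) = 0.
Rearranging gives the reaction functions q_O = (244 - 3q_Z)/7 and q_Z = (461 - 3q_O)/8.
Solving the pair: q_O = 569/47, q_Z = 53.0851.
Total output Q = 569/47 + 53.0851 = 65.1915.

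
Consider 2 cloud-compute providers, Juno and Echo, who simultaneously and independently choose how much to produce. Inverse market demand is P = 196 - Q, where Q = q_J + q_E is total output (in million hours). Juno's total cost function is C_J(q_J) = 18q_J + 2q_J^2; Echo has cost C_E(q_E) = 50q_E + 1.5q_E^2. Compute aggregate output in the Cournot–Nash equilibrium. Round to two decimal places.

49.72

Juno's profit: π_J = (196 - Q)q_J - (18q_J + 2q_J²). Setting ∂π_J/∂q_J = 0: 178 - 6q_J - (q_E) = 0.
Echo's first-order condition: 146 - 5q_E - (q_J) = 0.
So q_J = (178 - q_E)/6 and q_E = (146 - q_J)/5.
Substituting one into the other gives q_J = 744/29 and q_E = 698/29.
Total output Q = 744/29 + 698/29 = 1442/29.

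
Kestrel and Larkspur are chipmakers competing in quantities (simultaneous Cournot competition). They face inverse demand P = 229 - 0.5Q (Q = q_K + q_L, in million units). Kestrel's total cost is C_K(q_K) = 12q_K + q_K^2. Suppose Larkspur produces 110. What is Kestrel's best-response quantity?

54

With the rival's output fixed at 110, Kestrel's profit is π_K = (229 - (1/2)·110 - (1/2)q_K)q_K - (12q_K + q_K²) = (174 - (1/2)q_K)q_K - (12q_K + q_K²).
∂π_K/∂q_K = 162 - 3q_K = 0, so q_K = 54.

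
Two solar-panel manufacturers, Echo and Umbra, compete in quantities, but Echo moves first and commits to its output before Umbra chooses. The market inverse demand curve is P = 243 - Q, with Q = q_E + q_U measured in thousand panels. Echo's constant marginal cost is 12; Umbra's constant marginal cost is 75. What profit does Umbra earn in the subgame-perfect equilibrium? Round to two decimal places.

110.25

Solve by backward induction. Given q_E, the follower Umbra maximises π_U = (243 - q_E - q_U)q_U - 75q_U.
Follower FOC: 168 - q_E - 2q_U = 0, so q_U(q_E) = (168 - q_E)/2.
The leader anticipates this reaction. Substituting into P = 243 - Q gives P = 159 - (1/2)q_E, so π_E = (159 - (1/2)q_E)q_E - 12q_E.
Maximising: ∂π_E/∂q_E = 147 - q_E = 0, giving q_E = 147.
Then q_U = (168 - 147)/2 = 21/2.
Price P = 243 - 315/2 = 171/2.
Umbra's profit: (171/2 - 75)·(21/2) = 441/4.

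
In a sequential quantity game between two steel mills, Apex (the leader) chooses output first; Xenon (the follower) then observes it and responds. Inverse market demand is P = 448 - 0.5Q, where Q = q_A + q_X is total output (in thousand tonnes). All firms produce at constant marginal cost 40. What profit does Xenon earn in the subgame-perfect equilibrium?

20808

The follower Xenon best-responds to any q_A: π_X = (448 - 0.5Q)q_X - 40q_X.
Follower FOC: 408 - (1/2)q_A - q_X = 0, so q_X(q_A) = (408 - (1/2)q_A).
Apex substitutes q_X(q_A) into its own profit: π_A = q_A(448 - (1/2)q_A - (408 - (1/2)q_A)/2) - 40q_A = (244 - (1/4)q_A)q_A - 40q_A.
Maximising: ∂π_A/∂q_A = 204 - (1/2)q_A = 0, giving q_A = 408.
Then q_X = (408 - (1/2)·408) = 204.
Price P = 448 - (1/2)·612 = 142.
Xenon's profit: (142 - 40)·204 = 20808.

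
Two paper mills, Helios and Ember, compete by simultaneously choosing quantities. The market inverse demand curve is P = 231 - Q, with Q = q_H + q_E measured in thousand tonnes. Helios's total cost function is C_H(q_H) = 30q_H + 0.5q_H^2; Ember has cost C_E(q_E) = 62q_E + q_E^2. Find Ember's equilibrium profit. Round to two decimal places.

Helios's profit: π_H = (231 - Q)q_H - (30q_H + (1/2)q_H²). Setting ∂π_H/∂q_H = 0: 201 - 3q_H - (q_E) = 0.
Ember's first-order condition: 169 - 4q_E - (q_H) = 0.
Rearranging gives the reaction functions q_H = (201 - q_E)/3 and q_E = (169 - q_H)/4.
Solving the pair: q_H = 635/11, q_E = 306/11.
Price P = 231 - 941/11 = 1600/11.
Ember's profit: (1600/11)·(306/11) - 62·(306/11) - (306/11)² = 1547.7025.

1547.70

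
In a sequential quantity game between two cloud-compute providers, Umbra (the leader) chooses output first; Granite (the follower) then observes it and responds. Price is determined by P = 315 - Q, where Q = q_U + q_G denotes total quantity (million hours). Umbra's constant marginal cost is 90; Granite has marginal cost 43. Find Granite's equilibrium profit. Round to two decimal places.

8372.25

Solve by backward induction. Given q_U, the follower Granite maximises π_G = (315 - q_U - q_G)q_G - 43q_G.
Setting the follower's marginal profit to zero, 272 - q_U - 2q_G = 0, i.e. q_G = (272 - q_U)/2.
Umbra substitutes q_G(q_U) into its own profit: π_U = q_U(315 - q_U - (272 - q_U)/2) - 90q_U = (179 - (1/2)q_U)q_U - 90q_U.
Leader FOC: 89 - q_U = 0, so q_U = 89.
Then q_G = (272 - 89)/2 = 183/2.
Price P = 315 - 361/2 = 269/2.
Granite's profit: (269/2 - 43)·(183/2) = 8372.2500.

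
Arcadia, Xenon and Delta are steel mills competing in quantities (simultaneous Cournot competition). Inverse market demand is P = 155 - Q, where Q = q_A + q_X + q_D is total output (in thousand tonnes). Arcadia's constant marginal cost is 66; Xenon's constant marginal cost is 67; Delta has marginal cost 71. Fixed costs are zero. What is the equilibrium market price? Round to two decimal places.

Arcadia's profit: π_A = (155 - Q)q_A - (66q_A). Setting ∂π_A/∂q_A = 0: 89 - 2q_A - (q_X + q_D) = 0.
Xenon's profit: π_X = (155 - Q)q_X - (67q_X). Setting ∂π_X/∂q_X = 0: 88 - 2q_X - (q_A + q_D) = 0.
Delta's profit: π_D = (155 - Q)q_D - (71q_D). Setting ∂π_D/∂q_D = 0: 84 - 2q_D - (q_A + q_X) = 0.
Adding the 3 first-order conditions: 261 − 4Q = 0, so Q = 261/4.
Back-substituting: q_A = (89 − 261/4) = 95/4, q_X = (88 − 261/4) = 91/4, q_D = (84 − 261/4) = 75/4.
Total output Q = 261/4, so price P = 155 - 261/4 = 359/4.

89.75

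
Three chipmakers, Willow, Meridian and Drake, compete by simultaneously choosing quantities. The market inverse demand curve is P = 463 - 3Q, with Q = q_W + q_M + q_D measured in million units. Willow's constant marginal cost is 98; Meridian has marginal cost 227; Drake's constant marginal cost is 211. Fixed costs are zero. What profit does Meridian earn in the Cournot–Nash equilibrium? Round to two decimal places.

Willow's profit: π_W = (463 - 3Q)q_W - (98q_W). Setting ∂π_W/∂q_W = 0: 365 - 6q_W - 3(q_M + q_D) = 0.
Meridian's first-order condition: 236 - 6q_M - 3(q_W + q_D) = 0.
Drake's profit: π_D = (463 - 3Q)q_D - (211q_D). Setting ∂π_D/∂q_D = 0: 252 - 6q_D - 3(q_W + q_M) = 0.
Adding the 3 first-order conditions: 853 − 12Q = 0, so Q = 853/12.
Back-substituting: q_W = (365 − 853/4)/3 = 607/12, q_M = (236 − 853/4)/3 = 91/12, q_D = (252 − 853/4)/3 = 155/12.
Price P = 463 - 3·(853/12) = 999/4.
Meridian's profit: (999/4 - 227)·(91/12) = 172.5208.

172.52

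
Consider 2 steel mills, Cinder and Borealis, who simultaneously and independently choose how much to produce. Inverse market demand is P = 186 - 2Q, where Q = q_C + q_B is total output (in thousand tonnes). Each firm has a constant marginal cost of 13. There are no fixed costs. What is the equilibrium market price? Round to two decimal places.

70.67

Each firm earns π_i = (186 - 2Q)q_i - 13q_i.
First-order condition (treating rivals' output as given): 173 - 4q_i - 2q_j = 0.
By symmetry each firm produces the same amount; substituting q_j = q_i yields q_i = 173/6.
Total output Q = 173/3, so price P = 186 - 2·(173/3) = 212/3.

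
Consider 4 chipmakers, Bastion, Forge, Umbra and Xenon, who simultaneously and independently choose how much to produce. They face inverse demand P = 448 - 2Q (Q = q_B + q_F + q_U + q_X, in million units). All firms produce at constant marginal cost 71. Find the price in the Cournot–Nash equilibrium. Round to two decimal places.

A representative firm's profit is π_i = q_i(448 - 2Q) - 71q_i.
Setting ∂π_i/∂q_i = 0 with rivals' quantities fixed: 377 - 4q_i - 2·Σ_{j≠i} q_j = 0.
By symmetry each firm produces the same amount; substituting Σ_{j≠i} q_j = 3q_i yields q_i = 377/10.
Total output Q = 754/5, so price P = 448 - 2·(754/5) = 732/5.

146.40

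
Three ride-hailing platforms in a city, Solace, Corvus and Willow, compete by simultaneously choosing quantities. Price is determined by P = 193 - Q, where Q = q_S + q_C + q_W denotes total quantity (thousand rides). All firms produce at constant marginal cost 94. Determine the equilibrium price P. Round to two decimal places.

Each firm earns π_i = (193 - Q)q_i - 94q_i.
Setting ∂π_i/∂q_i = 0 with rivals' quantities fixed: 99 - 2q_i - Σ_{j≠i} q_j = 0.
With identical firms every q_j equals q_i, so Σ_{j≠i} q_j = 2q_i and 99 = 4q_i, giving q_i = 99/4.
Total output Q = 297/4, so price P = 193 - 297/4 = 475/4.

118.75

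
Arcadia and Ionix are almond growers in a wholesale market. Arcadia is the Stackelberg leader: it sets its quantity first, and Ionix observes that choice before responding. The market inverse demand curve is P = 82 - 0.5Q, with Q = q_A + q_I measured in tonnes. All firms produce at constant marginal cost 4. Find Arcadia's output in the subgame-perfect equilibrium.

Solve by backward induction. Given q_A, the follower Ionix maximises π_I = (82 - (1/2)q_A - (1/2)q_I)q_I - 4q_I.
Setting the follower's marginal profit to zero, 78 - (1/2)q_A - q_I = 0, i.e. q_I = (78 - (1/2)q_A).
The leader anticipates this reaction. Substituting into P = 82 - 0.5Q gives P = 43 - (1/4)q_A, so π_A = (43 - (1/4)q_A)q_A - 4q_A.
Maximising: ∂π_A/∂q_A = 39 - (1/2)q_A = 0, giving q_A = 78.
Then q_I = (78 - (1/2)·78) = 39.

78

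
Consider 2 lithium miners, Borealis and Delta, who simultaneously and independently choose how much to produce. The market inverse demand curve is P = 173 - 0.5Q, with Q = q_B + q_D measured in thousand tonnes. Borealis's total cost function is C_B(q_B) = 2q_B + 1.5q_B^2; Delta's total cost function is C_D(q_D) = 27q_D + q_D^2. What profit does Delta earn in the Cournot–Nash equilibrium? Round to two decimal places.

Borealis's profit: π_B = (173 - 0.5Q)q_B - (2q_B + (3/2)q_B²). Setting ∂π_B/∂q_B = 0: 171 - 4q_B - (1/2)(q_D) = 0.
Delta's first-order condition: 146 - 3q_D - (1/2)(q_B) = 0.
So q_B = (171 - (1/2)q_D)/4 and q_D = (146 - (1/2)q_B)/3.
Substituting one into the other gives q_B = 1760/47 and q_D = 1994/47.
Price P = 173 - (1/2)·79.8723 = 133.0638.
Delta's profit: 133.0638·(1994/47) - 27·(1994/47) - (1994/47)² = 2699.8886.

2699.89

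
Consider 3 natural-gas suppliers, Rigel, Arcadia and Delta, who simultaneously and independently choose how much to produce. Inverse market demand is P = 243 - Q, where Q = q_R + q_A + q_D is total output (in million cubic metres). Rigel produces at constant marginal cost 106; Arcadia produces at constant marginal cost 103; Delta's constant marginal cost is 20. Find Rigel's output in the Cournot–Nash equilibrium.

Rigel's profit: π_R = (243 - Q)q_R - (106q_R). Setting ∂π_R/∂q_R = 0: 137 - 2q_R - (q_A + q_D) = 0.
Arcadia's first-order condition: 140 - 2q_A - (q_R + q_D) = 0.
Delta's first-order condition: 223 - 2q_D - (q_R + q_A) = 0.
Summing all 3 equations gives 500 − 4Q = 0, hence Q = 125.
Back-substituting: q_R = (137 − 125) = 12, q_A = (140 − 125) = 15, q_D = (223 − 125) = 98.

12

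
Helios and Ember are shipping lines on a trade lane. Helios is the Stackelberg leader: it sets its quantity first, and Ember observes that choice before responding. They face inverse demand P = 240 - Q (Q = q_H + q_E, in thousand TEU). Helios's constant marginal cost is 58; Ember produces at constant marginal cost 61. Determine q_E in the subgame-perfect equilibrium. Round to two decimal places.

43.25

The follower Ember best-responds to any q_H: π_E = (240 - Q)q_E - 61q_E.
Setting the follower's marginal profit to zero, 179 - q_H - 2q_E = 0, i.e. q_E = (179 - q_H)/2.
Helios substitutes q_E(q_H) into its own profit: π_H = q_H(240 - q_H - (179 - q_H)/2) - 58q_H = (301/2 - (1/2)q_H)q_H - 58q_H.
Maximising: ∂π_H/∂q_H = 185/2 - q_H = 0, giving q_H = 185/2.
Then q_E = (179 - 185/2)/2 = 173/4.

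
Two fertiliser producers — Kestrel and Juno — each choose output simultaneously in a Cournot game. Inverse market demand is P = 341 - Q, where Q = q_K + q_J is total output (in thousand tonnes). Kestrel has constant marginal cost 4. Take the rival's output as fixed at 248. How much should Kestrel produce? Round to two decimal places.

With the rival's output fixed at 248, Kestrel's profit is π_K = (341 - 248 - q_K)q_K - (4q_K) = (93 - q_K)q_K - (4q_K).
∂π_K/∂q_K = 89 - 2q_K = 0, so q_K = 89/2.

44.50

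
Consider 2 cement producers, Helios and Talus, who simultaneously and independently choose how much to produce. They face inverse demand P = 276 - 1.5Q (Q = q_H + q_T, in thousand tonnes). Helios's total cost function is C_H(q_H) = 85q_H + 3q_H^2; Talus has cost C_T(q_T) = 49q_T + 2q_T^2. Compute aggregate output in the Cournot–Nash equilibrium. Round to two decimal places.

45.32

Helios's profit: π_H = (276 - 1.5Q)q_H - (85q_H + 3q_H²). Setting ∂π_H/∂q_H = 0: 191 - 9q_H - (3/2)(q_T) = 0.
Talus's first-order condition: 227 - 7q_T - (3/2)(q_H) = 0.
Rearranging gives the reaction functions q_H = (191 - (3/2)q_T)/9 and q_T = (227 - (3/2)q_H)/7.
Solving the pair: q_H = 16.4033, q_T = 28.9136.
Total output Q = 16.4033 + 28.9136 = 45.3169.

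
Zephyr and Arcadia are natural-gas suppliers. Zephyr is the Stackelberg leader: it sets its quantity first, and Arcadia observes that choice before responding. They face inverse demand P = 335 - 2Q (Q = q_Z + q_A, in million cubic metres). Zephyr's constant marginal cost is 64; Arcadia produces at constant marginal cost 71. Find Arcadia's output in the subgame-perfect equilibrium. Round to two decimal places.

31.25

The follower Arcadia best-responds to any q_Z: π_A = (335 - 2Q)q_A - 71q_A.
∂π_A/∂q_A = 264 - 2q_Z - 4q_A = 0 gives the reaction function q_A = (264 - 2q_Z)/4.
Zephyr substitutes q_A(q_Z) into its own profit: π_Z = q_Z(335 - 2q_Z - (264 - 2q_Z)/2) - 64q_Z = (203 - q_Z)q_Z - 64q_Z.
The leader's first-order condition 139 - 2q_Z = 0 yields q_Z = 139/2.
Then q_A = (264 - 2·(139/2))/4 = 125/4.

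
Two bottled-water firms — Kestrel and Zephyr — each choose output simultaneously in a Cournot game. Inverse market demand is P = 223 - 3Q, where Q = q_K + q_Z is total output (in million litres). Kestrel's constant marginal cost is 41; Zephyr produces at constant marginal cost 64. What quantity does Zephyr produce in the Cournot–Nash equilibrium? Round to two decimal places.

Kestrel's profit: π_K = (223 - 3Q)q_K - (41q_K). Setting ∂π_K/∂q_K = 0: 182 - 6q_K - 3(q_Z) = 0.
Zephyr's first-order condition: 159 - 6q_Z - 3(q_K) = 0.
So q_K = (182 - 3q_Z)/6 and q_Z = (159 - 3q_K)/6.
Solving the pair: q_K = 205/9, q_Z = 136/9.

15.11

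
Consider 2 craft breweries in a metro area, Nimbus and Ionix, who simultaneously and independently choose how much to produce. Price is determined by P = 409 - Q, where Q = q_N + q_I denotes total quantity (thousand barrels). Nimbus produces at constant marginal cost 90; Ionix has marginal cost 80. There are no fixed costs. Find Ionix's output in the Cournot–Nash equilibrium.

Nimbus's profit: π_N = (409 - Q)q_N - (90q_N). Setting ∂π_N/∂q_N = 0: 319 - 2q_N - (q_I) = 0.
Ionix's profit: π_I = (409 - Q)q_I - (80q_I). Setting ∂π_I/∂q_I = 0: 329 - 2q_I - (q_N) = 0.
Best responses: q_N = (319 - q_I)/2, q_I = (329 - q_N)/2.
Solving the pair: q_N = 103, q_I = 113.

113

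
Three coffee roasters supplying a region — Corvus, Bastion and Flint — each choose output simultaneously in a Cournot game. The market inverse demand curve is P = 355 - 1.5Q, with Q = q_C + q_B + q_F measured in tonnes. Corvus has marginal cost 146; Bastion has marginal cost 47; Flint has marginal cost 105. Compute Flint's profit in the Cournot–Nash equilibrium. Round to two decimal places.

Corvus's profit: π_C = (355 - 1.5Q)q_C - (146q_C). Setting ∂π_C/∂q_C = 0: 209 - 3q_C - (3/2)(q_B + q_F) = 0.
Bastion's first-order condition: 308 - 3q_B - (3/2)(q_C + q_F) = 0.
Flint's profit: π_F = (355 - 1.5Q)q_F - (105q_F). Setting ∂π_F/∂q_F = 0: 250 - 3q_F - (3/2)(q_C + q_B) = 0.
Adding the 3 first-order conditions: 767 − 6Q = 0, so Q = 767/6.
Back-substituting: q_C = (209 − 767/4)/(3/2) = 23/2, q_B = (308 − 767/4)/(3/2) = 155/2, q_F = (250 − 767/4)/(3/2) = 233/6.
Price P = 355 - (3/2)·(767/6) = 653/4.
Flint's profit: (653/4 - 105)·(233/6) = 2262.0417.

2262.04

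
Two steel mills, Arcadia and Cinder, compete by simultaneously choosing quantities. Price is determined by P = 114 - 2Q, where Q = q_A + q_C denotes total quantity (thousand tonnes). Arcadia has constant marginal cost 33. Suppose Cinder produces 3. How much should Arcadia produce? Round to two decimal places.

18.75

With the rival's output fixed at 3, Arcadia's profit is π_A = (114 - 2·3 - 2q_A)q_A - (33q_A) = (108 - 2q_A)q_A - (33q_A).
∂π_A/∂q_A = 75 - 4q_A = 0, so q_A = 75/4.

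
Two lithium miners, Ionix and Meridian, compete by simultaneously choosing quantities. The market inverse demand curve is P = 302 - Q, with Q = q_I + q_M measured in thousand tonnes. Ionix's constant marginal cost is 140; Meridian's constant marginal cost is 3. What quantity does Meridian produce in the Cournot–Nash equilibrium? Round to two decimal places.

Ionix's profit: π_I = (302 - Q)q_I - (140q_I). Setting ∂π_I/∂q_I = 0: 162 - 2q_I - (q_M) = 0.
Meridian's first-order condition: 299 - 2q_M - (q_I) = 0.
So q_I = (162 - q_M)/2 and q_M = (299 - q_I)/2.
Solving the pair: q_I = 25/3, q_M = 436/3.

145.33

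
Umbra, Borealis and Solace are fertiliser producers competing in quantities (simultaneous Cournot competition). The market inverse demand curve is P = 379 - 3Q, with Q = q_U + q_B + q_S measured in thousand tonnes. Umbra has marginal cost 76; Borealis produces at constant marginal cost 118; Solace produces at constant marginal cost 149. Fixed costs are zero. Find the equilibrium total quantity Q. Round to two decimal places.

Umbra's profit: π_U = (379 - 3Q)q_U - (76q_U). Setting ∂π_U/∂q_U = 0: 303 - 6q_U - 3(q_B + q_S) = 0.
Borealis's profit: π_B = (379 - 3Q)q_B - (118q_B). Setting ∂π_B/∂q_B = 0: 261 - 6q_B - 3(q_U + q_S) = 0.
Solace's profit: π_S = (379 - 3Q)q_S - (149q_S). Setting ∂π_S/∂q_S = 0: 230 - 6q_S - 3(q_U + q_B) = 0.
Summing all 3 equations gives 794 − 12Q = 0, hence Q = 397/6.
Back-substituting: q_U = (303 − 397/2)/3 = 209/6, q_B = (261 − 397/2)/3 = 125/6, q_S = (230 − 397/2)/3 = 21/2.
Total output Q = 209/6 + 125/6 + 21/2 = 397/6.

66.17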